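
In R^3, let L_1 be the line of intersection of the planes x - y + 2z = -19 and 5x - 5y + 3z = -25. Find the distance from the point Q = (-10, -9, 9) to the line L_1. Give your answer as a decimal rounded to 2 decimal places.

Direction of L_1: (1, -1, 2) × (5, -5, 3) = (7, 7, 0).
A point on L_1: solving the two plane equations with x = 6 gives (6, 5, -10).
Taking (6, 5, -10) on L_1 with direction v = (7, 7, 0): w = Q − (6, 5, -10) = (-16, -14, 19), and w × v = (-133, 133, -14).
Distance = |w × v| / |v| = √35574 / √98 ≈ 19.05.

19.05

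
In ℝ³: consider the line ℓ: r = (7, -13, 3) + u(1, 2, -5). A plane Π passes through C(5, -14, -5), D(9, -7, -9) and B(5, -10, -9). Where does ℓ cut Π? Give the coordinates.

CD = (4, 7, -4), CB = (0, 4, -4); a normal to Π is CD × CB = (-12, 16, 16).
Using C: Π has equation -12x + 16y + 16z = -364.
Substitute r = (7, -13, 3) + t(1, 2, -5) into the plane: -244 + (-60)t = -364, so t = 2.
Intersection: (7, -13, 3) + 2·(1, 2, -5) = (9, -9, -7).

(9, -9, -7)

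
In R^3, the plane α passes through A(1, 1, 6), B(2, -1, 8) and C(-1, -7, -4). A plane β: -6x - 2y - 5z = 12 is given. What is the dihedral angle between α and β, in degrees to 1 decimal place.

57.2

AB = (1, -2, 2), AC = (-2, -8, -10); a normal to α is AB × AC = (36, 6, -12).
Using A: α has equation 36x + 6y - 12z = -30.
cos θ = |n₁·n₂| / (|n₁||n₂|) = |-168| / (√1476 · √65).
θ = arccos(0.54239) ≈ 57.2°.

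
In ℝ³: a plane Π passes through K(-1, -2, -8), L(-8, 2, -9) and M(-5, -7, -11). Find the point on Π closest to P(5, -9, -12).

KL = (-7, 4, -1), KM = (-4, -5, -3); a normal to Π is KL × KM = (-17, -17, 51).
Using K: Π has equation -17x - 17y + 51z = -357.
Foot = P − λn with λ = (n·P − d)/|n|² = (-544 − (-357))/3179 = -1/17.
Foot = (5, -9, -12) − (-1/17)·(-17, -17, 51) = (4, -10, -9).

(4, -10, -9)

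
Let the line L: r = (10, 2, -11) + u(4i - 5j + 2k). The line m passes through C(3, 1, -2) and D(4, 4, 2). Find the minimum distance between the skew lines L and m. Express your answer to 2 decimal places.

A direction vector for m is D − C = (1, 3, 4).
Common perpendicular direction n = (4, -5, 2) × (1, 3, 4) = (-26, -14, 17).
With w = (3, 1, -2) − (10, 2, -11) = (-7, -1, 9), w · n = 349.
Distance = |w · n| / |n| = |349| / √1161 ≈ 10.24.

10.24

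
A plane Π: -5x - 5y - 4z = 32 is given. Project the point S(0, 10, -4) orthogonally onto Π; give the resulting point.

(-5, 5, -8)

Foot = S − λn with λ = (n·S − d)/|n|² = (-34 − 32)/66 = -1.
Foot = (0, 10, -4) − (-1)·(-5, -5, -4) = (-5, 5, -8).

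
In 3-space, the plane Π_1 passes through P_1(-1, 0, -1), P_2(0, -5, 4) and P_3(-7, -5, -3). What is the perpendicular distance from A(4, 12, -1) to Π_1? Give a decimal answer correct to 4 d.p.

P_1P_2 = (1, -5, 5), P_1P_3 = (-6, -5, -2); a normal to Π_1 is P_1P_2 × P_1P_3 = (35, -28, -35).
Using P_1: Π_1 has equation 35x - 28y - 35z = 0.
n·A − d = (35)·(4) + (-28)·(12) + (-35)·(-1) − 0 = -161; |n| = √3234.
Distance = |-161| / √3234 = 161/√3234 ≈ 2.8311.

2.8311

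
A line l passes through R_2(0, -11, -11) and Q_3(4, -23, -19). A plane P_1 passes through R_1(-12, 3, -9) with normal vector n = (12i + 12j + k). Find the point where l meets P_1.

A direction vector for l is Q_3 − R_2 = (4, -12, -8).
P_1: n·r = n·R_1 gives 12x + 12y + z = -117.
Substitute r = (0, -11, -11) + t(4, -12, -8) into the plane: -143 + (-104)t = -117, so t = -1/4.
Intersection: (0, -11, -11) + (-1/4)·(4, -12, -8) = (-1, -8, -9).

(-1, -8, -9)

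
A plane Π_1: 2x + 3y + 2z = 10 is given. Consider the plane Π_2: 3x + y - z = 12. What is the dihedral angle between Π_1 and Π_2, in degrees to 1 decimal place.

cos θ = |n₁·n₂| / (|n₁||n₂|) = |7| / (√17 · √11).
θ = arccos(0.51189) ≈ 59.2°.

59.2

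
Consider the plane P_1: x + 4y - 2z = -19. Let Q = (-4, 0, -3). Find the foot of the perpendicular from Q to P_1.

Foot = Q − λn with λ = (n·Q − d)/|n|² = (2 − (-19))/21 = 1.
Foot = (-4, 0, -3) − 1·(1, 4, -2) = (-5, -4, -1).

(-5, -4, -1)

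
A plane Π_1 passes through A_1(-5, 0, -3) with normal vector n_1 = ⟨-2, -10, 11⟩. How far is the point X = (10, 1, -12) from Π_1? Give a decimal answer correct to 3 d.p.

9.267

Π_1: n_1·r = n_1·A_1 gives -2x - 10y + 11z = -23.
n·X − d = (-2)·(10) + (-10)·(1) + (11)·(-12) − (-23) = -139; |n| = √225.
Distance = |-139| / √225 = 139/√225 ≈ 9.267.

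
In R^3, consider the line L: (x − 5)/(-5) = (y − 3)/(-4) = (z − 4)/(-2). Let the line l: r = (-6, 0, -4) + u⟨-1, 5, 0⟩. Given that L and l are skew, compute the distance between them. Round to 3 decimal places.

L has direction (-5, -4, -2) through (5, 3, 4).
Common perpendicular direction n = (-5, -4, -2) × (-1, 5, 0) = (10, 2, -29).
With w = (-6, 0, -4) − (5, 3, 4) = (-11, -3, -8), w · n = 116.
Distance = |w · n| / |n| = |116| / √945 ≈ 3.773.

3.773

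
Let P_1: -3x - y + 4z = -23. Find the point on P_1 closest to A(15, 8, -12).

(6, 5, 0)

Foot = A − λn with λ = (n·A − d)/|n|² = (-101 − (-23))/26 = -3.
Foot = (15, 8, -12) − (-3)·(-3, -1, 4) = (6, 5, 0).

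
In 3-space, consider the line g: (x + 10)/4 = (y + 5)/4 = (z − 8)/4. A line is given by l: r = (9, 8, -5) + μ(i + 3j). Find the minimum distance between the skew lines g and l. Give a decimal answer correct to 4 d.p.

18.7083

g has direction (4, 4, 4) through (-10, -5, 8).
Common perpendicular direction n = (4, 4, 4) × (1, 3, 0) = (-12, 4, 8).
With w = (9, 8, -5) − (-10, -5, 8) = (19, 13, -13), w · n = -280.
Distance = |w · n| / |n| = |-280| / √224 ≈ 18.7083.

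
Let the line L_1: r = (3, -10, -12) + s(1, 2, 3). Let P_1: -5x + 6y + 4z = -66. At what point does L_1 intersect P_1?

(6, -4, -3)

Substitute r = (3, -10, -12) + t(1, 2, 3) into the plane: -123 + 19t = -66, so t = 3.
Intersection: (3, -10, -12) + 3·(1, 2, 3) = (6, -4, -3).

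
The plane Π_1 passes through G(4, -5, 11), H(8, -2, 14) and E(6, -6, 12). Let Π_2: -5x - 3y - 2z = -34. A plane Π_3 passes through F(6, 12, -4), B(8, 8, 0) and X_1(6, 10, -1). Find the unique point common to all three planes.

GH = (4, 3, 3), GE = (2, -1, 1); a normal to Π_1 is GH × GE = (6, 2, -10).
Using G: Π_1 has equation 6x + 2y - 10z = -96.
FB = (2, -4, 4), FX_1 = (0, -2, 3); a normal to Π_3 is FB × FX_1 = (-4, -6, -4).
Using F: Π_3 has equation -4x - 6y - 4z = -80.
Solving the 3×3 linear system 6x + 2y - 10z = -96, -5x - 3y - 2z = -34, -4x - 6y - 4z = -80 (e.g. by elimination or Cramer's rule, determinant = -204) gives (-2, 8, 10).

(-2, 8, 10)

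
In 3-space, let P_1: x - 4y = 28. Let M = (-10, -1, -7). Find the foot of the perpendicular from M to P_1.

(-8, -9, -7)

Foot = M − λn with λ = (n·M − d)/|n|² = (-6 − 28)/17 = -2.
Foot = (-10, -1, -7) − (-2)·(1, -4, 0) = (-8, -9, -7).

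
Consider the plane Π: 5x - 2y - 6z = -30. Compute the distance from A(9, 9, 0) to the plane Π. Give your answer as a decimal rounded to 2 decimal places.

7.07

n·A − d = (5)·(9) + (-2)·(9) + (-6)·(0) − (-30) = 57; |n| = √65.
Distance = |57| / √65 = 57/√65 ≈ 7.07.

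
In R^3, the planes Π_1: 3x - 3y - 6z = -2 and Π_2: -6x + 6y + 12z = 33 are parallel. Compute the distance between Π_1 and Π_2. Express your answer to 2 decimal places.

1.97

Rescale Π_2 by 1/(-2): 3x - 3y - 6z = -33/2. Then distance = |-2 − (-33/2)| / √54 ≈ 1.97.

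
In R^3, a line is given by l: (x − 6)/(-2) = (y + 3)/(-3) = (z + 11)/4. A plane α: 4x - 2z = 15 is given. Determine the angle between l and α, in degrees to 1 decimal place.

41.6

l has direction (-2, -3, 4) through (6, -3, -11).
sin θ = |n·v| / (|n||v|) = |-16| / (√20 · √29) = 0.66436.
θ ≈ 41.6°.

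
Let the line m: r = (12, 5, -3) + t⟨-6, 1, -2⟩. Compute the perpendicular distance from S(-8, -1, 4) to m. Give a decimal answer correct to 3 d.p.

15.527

Taking (12, 5, -3) on m with direction v = (-6, 1, -2): w = S − (12, 5, -3) = (-20, -6, 7), and w × v = (5, -82, -56).
Distance = |w × v| / |v| = √9885 / √41 ≈ 15.527.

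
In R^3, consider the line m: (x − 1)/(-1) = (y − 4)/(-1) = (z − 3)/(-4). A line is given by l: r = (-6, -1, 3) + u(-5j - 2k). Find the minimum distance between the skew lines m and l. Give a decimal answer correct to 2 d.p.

7.24

m has direction (-1, -1, -4) through (1, 4, 3).
Common perpendicular direction n = (-1, -1, -4) × (0, -5, -2) = (-18, -2, 5).
With w = (-6, -1, 3) − (1, 4, 3) = (-7, -5, 0), w · n = 136.
Distance = |w · n| / |n| = |136| / √353 ≈ 7.24.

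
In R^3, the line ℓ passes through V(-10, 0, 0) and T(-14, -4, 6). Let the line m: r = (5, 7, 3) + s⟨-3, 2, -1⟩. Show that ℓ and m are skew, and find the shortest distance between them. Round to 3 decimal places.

10.848

A direction vector for ℓ is T − V = (-4, -4, 6).
Common perpendicular direction n = (-4, -4, 6) × (-3, 2, -1) = (-8, -22, -20).
With w = (5, 7, 3) − (-10, 0, 0) = (15, 7, 3), w · n = -334.
Since n ≠ 0 the lines are not parallel, and w · n = -334 ≠ 0 so they do not intersect; hence they are skew.
Distance = |w · n| / |n| = |-334| / √948 ≈ 10.848.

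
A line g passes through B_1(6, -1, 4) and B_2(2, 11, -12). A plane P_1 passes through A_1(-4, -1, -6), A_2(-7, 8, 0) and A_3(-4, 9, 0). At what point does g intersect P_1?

(4, 5, -4)

A direction vector for g is B_2 − B_1 = (-4, 12, -16).
A_1A_2 = (-3, 9, 6), A_1A_3 = (0, 10, 6); a normal to P_1 is A_1A_2 × A_1A_3 = (-6, 18, -30).
Using A_1: P_1 has equation -6x + 18y - 30z = 186.
Substitute r = (6, -1, 4) + t(-4, 12, -16) into the plane: -174 + 720t = 186, so t = 1/2.
Intersection: (6, -1, 4) + (1/2)·(-4, 12, -16) = (4, 5, -4).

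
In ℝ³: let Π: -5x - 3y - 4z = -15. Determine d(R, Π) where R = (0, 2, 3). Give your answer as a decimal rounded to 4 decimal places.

n·R − d = (-5)·(0) + (-3)·(2) + (-4)·(3) − (-15) = -3; |n| = √50.
Distance = |-3| / √50 = 3/√50 ≈ 0.4243.

0.4243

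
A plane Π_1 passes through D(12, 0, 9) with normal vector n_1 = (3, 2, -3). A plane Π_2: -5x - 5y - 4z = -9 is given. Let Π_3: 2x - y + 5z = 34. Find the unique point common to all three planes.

(10, -9, 1)

Π_1: n_1·r = n_1·D gives 3x + 2y - 3z = 9.
Solving the 3×3 linear system 3x + 2y - 3z = 9, -5x - 5y - 4z = -9, 2x - y + 5z = 34 (e.g. by elimination or Cramer's rule, determinant = -98) gives (10, -9, 1).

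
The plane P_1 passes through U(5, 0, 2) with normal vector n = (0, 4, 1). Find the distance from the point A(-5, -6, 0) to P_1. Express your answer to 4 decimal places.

6.3059

P_1: n·r = n·U gives 4y + z = 2.
n·A − d = (0)·(-5) + (4)·(-6) + (1)·(0) − 2 = -26; |n| = √17.
Distance = |-26| / √17 = 26/√17 ≈ 6.3059.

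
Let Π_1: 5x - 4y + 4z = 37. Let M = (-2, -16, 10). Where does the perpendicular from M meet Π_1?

(-7, -12, 6)

Foot = M − λn with λ = (n·M − d)/|n|² = (94 − 37)/57 = 1.
Foot = (-2, -16, 10) − 1·(5, -4, 4) = (-7, -12, 6).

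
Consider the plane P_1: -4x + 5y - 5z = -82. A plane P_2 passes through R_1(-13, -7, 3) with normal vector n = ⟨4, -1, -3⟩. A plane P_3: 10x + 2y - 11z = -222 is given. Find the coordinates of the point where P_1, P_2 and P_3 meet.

P_2: n·r = n·R_1 gives 4x - y - 3z = -54.
Solving the 3×3 linear system -4x + 5y - 5z = -82, 4x - y - 3z = -54, 10x + 2y - 11z = -222 (e.g. by elimination or Cramer's rule, determinant = -88) gives (-7, -10, 12).

(-7, -10, 12)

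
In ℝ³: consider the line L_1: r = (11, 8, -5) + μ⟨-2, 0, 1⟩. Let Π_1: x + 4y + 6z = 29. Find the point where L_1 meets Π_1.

Substitute r = (11, 8, -5) + t(-2, 0, 1) into the plane: 13 + 4t = 29, so t = 4.
Intersection: (11, 8, -5) + 4·(-2, 0, 1) = (3, 8, -1).

(3, 8, -1)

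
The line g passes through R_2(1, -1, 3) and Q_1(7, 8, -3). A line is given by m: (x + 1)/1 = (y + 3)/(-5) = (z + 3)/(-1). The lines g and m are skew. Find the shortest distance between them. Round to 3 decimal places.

A direction vector for g is Q_1 − R_2 = (6, 9, -6).
m has direction (1, -5, -1) through (-1, -3, -3).
Common perpendicular direction n = (6, 9, -6) × (1, -5, -1) = (-39, 0, -39).
With w = (-1, -3, -3) − (1, -1, 3) = (-2, -2, -6), w · n = 312.
Distance = |w · n| / |n| = |312| / √3042 ≈ 5.657.

5.657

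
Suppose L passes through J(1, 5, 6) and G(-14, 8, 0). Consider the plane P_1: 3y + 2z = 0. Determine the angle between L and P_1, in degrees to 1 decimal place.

A direction vector for L is G − J = (-15, 3, -6).
sin θ = |n·v| / (|n||v|) = |-3| / (√13 · √270) = 0.05064.
θ ≈ 2.9°.

2.9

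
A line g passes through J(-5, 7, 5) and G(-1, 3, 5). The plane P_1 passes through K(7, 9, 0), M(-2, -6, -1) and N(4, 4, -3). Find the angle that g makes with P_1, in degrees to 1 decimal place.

A direction vector for g is G − J = (4, -4, 0).
KM = (-9, -15, -1), KN = (-3, -5, -3); a normal to P_1 is KM × KN = (40, -24, 0).
Using K: P_1 has equation 40x - 24y = 64.
sin θ = |n·v| / (|n||v|) = |256| / (√2176 · √32) = 0.97014.
θ ≈ 76.0°.

76.0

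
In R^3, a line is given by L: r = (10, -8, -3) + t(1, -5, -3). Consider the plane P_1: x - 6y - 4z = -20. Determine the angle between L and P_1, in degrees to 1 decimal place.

sin θ = |n·v| / (|n||v|) = |43| / (√53 · √35) = 0.99838.
θ ≈ 86.7°.

86.7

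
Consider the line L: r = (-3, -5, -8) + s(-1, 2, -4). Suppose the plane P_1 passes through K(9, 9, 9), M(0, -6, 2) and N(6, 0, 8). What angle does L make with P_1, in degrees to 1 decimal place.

KM = (-9, -15, -7), KN = (-3, -9, -1); a normal to P_1 is KM × KN = (-48, 12, 36).
Using K: P_1 has equation -48x + 12y + 36z = 0.
sin θ = |n·v| / (|n||v|) = |-72| / (√3744 · √21) = 0.25678.
θ ≈ 14.9°.

14.9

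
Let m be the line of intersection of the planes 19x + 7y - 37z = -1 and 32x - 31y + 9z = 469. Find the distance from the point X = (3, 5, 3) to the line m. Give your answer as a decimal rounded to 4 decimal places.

Direction of m: (19, 7, -37) × (32, -31, 9) = (-1084, -1355, -813).
A point on m: solving the two plane equations with x = 8 gives (8, -6, 3).
Taking (8, -6, 3) on m with direction v = (-1084, -1355, -813): w = X − (8, -6, 3) = (-5, 11, 0), and w × v = (-8943, -4065, 18699).
Distance = |w × v| / |v| = √446154075 / √3672050 ≈ 11.0227.

11.0227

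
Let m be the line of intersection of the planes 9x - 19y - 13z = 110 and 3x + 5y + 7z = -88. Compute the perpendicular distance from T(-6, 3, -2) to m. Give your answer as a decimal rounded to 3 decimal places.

Direction of m: (9, -19, -13) × (3, 5, 7) = (-68, -102, 102).
A point on m: solving the two plane equations with x = -7 gives (-7, -5, -6).
Taking (-7, -5, -6) on m with direction v = (-68, -102, 102): w = T − (-7, -5, -6) = (1, 8, 4), and w × v = (1224, -374, 442).
Distance = |w × v| / |v| = √1833416 / √25432 ≈ 8.491.

8.491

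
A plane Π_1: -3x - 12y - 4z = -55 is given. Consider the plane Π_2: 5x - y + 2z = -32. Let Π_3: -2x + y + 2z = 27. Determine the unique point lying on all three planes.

Solving the 3×3 linear system -3x - 12y - 4z = -55, 5x - y + 2z = -32, -2x + y + 2z = 27 (e.g. by elimination or Cramer's rule, determinant = 168) gives (-7, 5, 4).

(-7, 5, 4)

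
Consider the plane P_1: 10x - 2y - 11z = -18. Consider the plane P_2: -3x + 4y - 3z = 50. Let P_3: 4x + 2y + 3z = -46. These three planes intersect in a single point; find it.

(-8, 2, -6)

Solving the 3×3 linear system 10x - 2y - 11z = -18, -3x + 4y - 3z = 50, 4x + 2y + 3z = -46 (e.g. by elimination or Cramer's rule, determinant = 428) gives (-8, 2, -6).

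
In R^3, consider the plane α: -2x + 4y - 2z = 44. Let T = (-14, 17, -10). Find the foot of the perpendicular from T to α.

(-8, 5, -4)

Foot = T − λn with λ = (n·T − d)/|n|² = (116 − 44)/24 = 3.
Foot = (-14, 17, -10) − 3·(-2, 4, -2) = (-8, 5, -4).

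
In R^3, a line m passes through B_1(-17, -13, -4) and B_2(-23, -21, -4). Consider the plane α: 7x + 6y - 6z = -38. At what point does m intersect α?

A direction vector for m is B_2 − B_1 = (-6, -8, 0).
Substitute r = (-17, -13, -4) + t(-6, -8, 0) into the plane: -173 + (-90)t = -38, so t = -3/2.
Intersection: (-17, -13, -4) + (-3/2)·(-6, -8, 0) = (-8, -1, -4).

(-8, -1, -4)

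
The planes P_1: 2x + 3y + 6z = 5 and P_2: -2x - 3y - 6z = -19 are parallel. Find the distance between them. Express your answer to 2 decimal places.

2.00

Rescale P_2 by 1/(-1): 2x + 3y + 6z = 19. Then distance = |5 − 19| / √49 ≈ 2.00.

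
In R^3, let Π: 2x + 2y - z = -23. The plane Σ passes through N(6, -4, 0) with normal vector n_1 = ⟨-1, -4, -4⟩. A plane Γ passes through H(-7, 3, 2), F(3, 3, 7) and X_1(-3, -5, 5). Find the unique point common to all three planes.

(-10, -1, 1)

Σ: n_1·r = n_1·N gives -x - 4y - 4z = 10.
HF = (10, 0, 5), HX_1 = (4, -8, 3); a normal to Γ is HF × HX_1 = (40, -10, -80).
Using H: Γ has equation 40x - 10y - 80z = -470.
Solving the 3×3 linear system 2x + 2y - z = -23, -x - 4y - 4z = 10, 40x - 10y - 80z = -470 (e.g. by elimination or Cramer's rule, determinant = -90) gives (-10, -1, 1).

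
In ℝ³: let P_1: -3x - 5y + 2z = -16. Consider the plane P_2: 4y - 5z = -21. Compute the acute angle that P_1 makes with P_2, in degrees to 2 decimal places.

cos θ = |n₁·n₂| / (|n₁||n₂|) = |-30| / (√38 · √41).
θ = arccos(0.76004) ≈ 40.53°.

40.53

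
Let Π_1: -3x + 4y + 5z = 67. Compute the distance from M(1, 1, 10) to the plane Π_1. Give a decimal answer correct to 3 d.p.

n·M − d = (-3)·(1) + (4)·(1) + (5)·(10) − 67 = -16; |n| = √50.
Distance = |-16| / √50 = 16/√50 ≈ 2.263.

2.263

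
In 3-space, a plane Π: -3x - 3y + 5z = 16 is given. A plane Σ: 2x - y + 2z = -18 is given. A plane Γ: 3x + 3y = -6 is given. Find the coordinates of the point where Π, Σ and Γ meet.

(-8, 6, 2)

Solving the 3×3 linear system -3x - 3y + 5z = 16, 2x - y + 2z = -18, 3x + 3y = -6 (e.g. by elimination or Cramer's rule, determinant = 45) gives (-8, 6, 2).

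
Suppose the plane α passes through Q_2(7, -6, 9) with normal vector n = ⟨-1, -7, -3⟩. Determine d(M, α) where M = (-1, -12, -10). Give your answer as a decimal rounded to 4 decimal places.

α: n·r = n·Q_2 gives -x - 7y - 3z = 8.
n·M − d = (-1)·(-1) + (-7)·(-12) + (-3)·(-10) − 8 = 107; |n| = √59.
Distance = |107| / √59 = 107/√59 ≈ 13.9302.

13.9302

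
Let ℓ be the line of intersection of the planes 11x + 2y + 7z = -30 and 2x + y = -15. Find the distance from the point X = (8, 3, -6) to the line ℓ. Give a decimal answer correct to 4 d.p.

Direction of ℓ: (11, 2, 7) × (2, 1, 0) = (-7, 14, 7).
A point on ℓ: solving the two plane equations with x = -4 gives (-4, -7, 4).
Taking (-4, -7, 4) on ℓ with direction v = (-7, 14, 7): w = X − (-4, -7, 4) = (12, 10, -10), and w × v = (210, -14, 238).
Distance = |w × v| / |v| = √100940 / √294 ≈ 18.5293.

18.5293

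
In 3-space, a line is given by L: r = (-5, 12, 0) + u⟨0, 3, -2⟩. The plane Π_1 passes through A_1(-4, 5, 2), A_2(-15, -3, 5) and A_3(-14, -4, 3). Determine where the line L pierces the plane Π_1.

(-5, 6, 4)

A_1A_2 = (-11, -8, 3), A_1A_3 = (-10, -9, 1); a normal to Π_1 is A_1A_2 × A_1A_3 = (19, -19, 19).
Using A_1: Π_1 has equation 19x - 19y + 19z = -133.
Substitute r = (-5, 12, 0) + t(0, 3, -2) into the plane: -323 + (-95)t = -133, so t = -2.
Intersection: (-5, 12, 0) + (-2)·(0, 3, -2) = (-5, 6, 4).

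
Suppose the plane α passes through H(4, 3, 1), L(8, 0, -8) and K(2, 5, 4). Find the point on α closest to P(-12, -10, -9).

(6, 2, -5)

HL = (4, -3, -9), HK = (-2, 2, 3); a normal to α is HL × HK = (9, 6, 2).
Using H: α has equation 9x + 6y + 2z = 56.
Foot = P − λn with λ = (n·P − d)/|n|² = (-186 − 56)/121 = -2.
Foot = (-12, -10, -9) − (-2)·(9, 6, 2) = (6, 2, -5).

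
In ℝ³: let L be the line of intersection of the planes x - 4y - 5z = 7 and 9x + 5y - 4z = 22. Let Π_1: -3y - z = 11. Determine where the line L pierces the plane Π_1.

Direction of L: (1, -4, -5) × (9, 5, -4) = (41, -41, 41).
A point on L: solving the two plane equations with x = -1 gives (-1, 3, -4).
Substitute r = (-1, 3, -4) + t(41, -41, 41) into the plane: -5 + 82t = 11, so t = 8/41.
Intersection: (-1, 3, -4) + (8/41)·(41, -41, 41) = (7, -5, 4).

(7, -5, 4)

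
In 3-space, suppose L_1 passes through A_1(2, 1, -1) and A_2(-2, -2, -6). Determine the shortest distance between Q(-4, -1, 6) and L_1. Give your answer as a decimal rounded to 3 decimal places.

A direction vector for L_1 is A_2 − A_1 = (-4, -3, -5).
Taking (2, 1, -1) on L_1 with direction v = (-4, -3, -5): w = Q − (2, 1, -1) = (-6, -2, 7), and w × v = (31, -58, 10).
Distance = |w × v| / |v| = √4425 / √50 ≈ 9.407.

9.407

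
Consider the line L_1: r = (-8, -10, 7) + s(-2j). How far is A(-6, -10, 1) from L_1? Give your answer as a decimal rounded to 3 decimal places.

6.325

Taking (-8, -10, 7) on L_1 with direction v = (0, -2, 0): w = A − (-8, -10, 7) = (2, 0, -6), and w × v = (-12, 0, -4).
Distance = |w × v| / |v| = √160 / √4 ≈ 6.325.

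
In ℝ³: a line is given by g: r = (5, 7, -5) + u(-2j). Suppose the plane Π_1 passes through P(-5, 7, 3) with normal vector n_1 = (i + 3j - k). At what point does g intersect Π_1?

Π_1: n_1·r = n_1·P gives x + 3y - z = 13.
Substitute r = (5, 7, -5) + t(0, -2, 0) into the plane: 31 + (-6)t = 13, so t = 3.
Intersection: (5, 7, -5) + 3·(0, -2, 0) = (5, 1, -5).

(5, 1, -5)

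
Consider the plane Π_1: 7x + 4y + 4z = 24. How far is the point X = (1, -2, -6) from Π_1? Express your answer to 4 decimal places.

5.4444

n·X − d = (7)·(1) + (4)·(-2) + (4)·(-6) − 24 = -49; |n| = √81.
Distance = |-49| / √81 = 49/√81 ≈ 5.4444.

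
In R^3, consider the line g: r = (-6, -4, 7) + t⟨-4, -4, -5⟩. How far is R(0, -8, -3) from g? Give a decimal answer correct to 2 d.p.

Taking (-6, -4, 7) on g with direction v = (-4, -4, -5): w = R − (-6, -4, 7) = (6, -4, -10), and w × v = (-20, 70, -40).
Distance = |w × v| / |v| = √6900 / √57 ≈ 11.00.

11.00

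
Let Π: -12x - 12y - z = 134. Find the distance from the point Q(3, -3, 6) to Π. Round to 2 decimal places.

8.24

n·Q − d = (-12)·(3) + (-12)·(-3) + (-1)·(6) − 134 = -140; |n| = √289.
Distance = |-140| / √289 = 140/√289 ≈ 8.24.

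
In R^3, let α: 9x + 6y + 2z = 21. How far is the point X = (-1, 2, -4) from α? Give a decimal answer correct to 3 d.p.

2.364

n·X − d = (9)·(-1) + (6)·(2) + (2)·(-4) − 21 = -26; |n| = √121.
Distance = |-26| / √121 = 26/√121 ≈ 2.364.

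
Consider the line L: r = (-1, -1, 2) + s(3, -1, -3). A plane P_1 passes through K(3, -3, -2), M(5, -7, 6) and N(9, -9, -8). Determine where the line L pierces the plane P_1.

KM = (2, -4, 8), KN = (6, -6, -6); a normal to P_1 is KM × KN = (72, 60, 12).
Using K: P_1 has equation 72x + 60y + 12z = 12.
Substitute r = (-1, -1, 2) + t(3, -1, -3) into the plane: -108 + 120t = 12, so t = 1.
Intersection: (-1, -1, 2) + 1·(3, -1, -3) = (2, -2, -1).

(2, -2, -1)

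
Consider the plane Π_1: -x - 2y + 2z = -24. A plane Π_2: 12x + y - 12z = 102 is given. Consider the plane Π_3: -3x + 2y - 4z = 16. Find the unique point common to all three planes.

(4, 6, -4)

Solving the 3×3 linear system -x - 2y + 2z = -24, 12x + y - 12z = 102, -3x + 2y - 4z = 16 (e.g. by elimination or Cramer's rule, determinant = -134) gives (4, 6, -4).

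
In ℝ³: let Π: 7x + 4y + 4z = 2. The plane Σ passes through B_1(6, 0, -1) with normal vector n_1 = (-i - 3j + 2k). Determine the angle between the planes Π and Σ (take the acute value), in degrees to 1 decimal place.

70.9

Σ: n_1·r = n_1·B_1 gives -x - 3y + 2z = -8.
cos θ = |n₁·n₂| / (|n₁||n₂|) = |-11| / (√81 · √14).
θ = arccos(0.32665) ≈ 70.9°.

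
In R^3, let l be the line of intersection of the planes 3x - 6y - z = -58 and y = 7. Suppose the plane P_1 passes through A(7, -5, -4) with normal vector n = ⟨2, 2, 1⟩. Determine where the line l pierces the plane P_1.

Direction of l: (3, -6, -1) × (0, 1, 0) = (1, 0, 3).
A point on l: solving the two plane equations with x = -10 gives (-10, 7, -14).
P_1: n·r = n·A gives 2x + 2y + z = 0.
Substitute r = (-10, 7, -14) + t(1, 0, 3) into the plane: -20 + 5t = 0, so t = 4.
Intersection: (-10, 7, -14) + 4·(1, 0, 3) = (-6, 7, -2).

(-6, 7, -2)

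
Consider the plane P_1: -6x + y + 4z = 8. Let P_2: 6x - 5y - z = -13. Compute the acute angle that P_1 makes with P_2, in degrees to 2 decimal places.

38.28

cos θ = |n₁·n₂| / (|n₁||n₂|) = |-45| / (√53 · √62).
θ = arccos(0.78502) ≈ 38.28°.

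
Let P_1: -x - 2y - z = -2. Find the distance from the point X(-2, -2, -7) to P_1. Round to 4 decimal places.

n·X − d = (-1)·(-2) + (-2)·(-2) + (-1)·(-7) − (-2) = 15; |n| = √6.
Distance = |15| / √6 = 15/√6 ≈ 6.1237.

6.1237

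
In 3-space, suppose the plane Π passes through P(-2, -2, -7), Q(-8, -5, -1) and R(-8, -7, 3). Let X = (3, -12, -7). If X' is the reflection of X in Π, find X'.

PQ = (-6, -3, 6), PR = (-6, -5, 10); a normal to Π is PQ × PR = (0, 24, 12).
Using P: Π has equation 24y + 12z = -132.
λ = (n·X − d)/|n|² = (-372 − (-132))/720 = -1/3.
Reflection = X − 2λn = (3, -12, -7) − (-2/3)·(0, 24, 12) = (3, 4, 1).

(3, 4, 1)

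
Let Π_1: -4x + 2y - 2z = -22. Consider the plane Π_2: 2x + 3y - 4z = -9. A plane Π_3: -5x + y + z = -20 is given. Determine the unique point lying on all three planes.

Solving the 3×3 linear system -4x + 2y - 2z = -22, 2x + 3y - 4z = -9, -5x + y + z = -20 (e.g. by elimination or Cramer's rule, determinant = -26) gives (3, -5, 0).

(3, -5, 0)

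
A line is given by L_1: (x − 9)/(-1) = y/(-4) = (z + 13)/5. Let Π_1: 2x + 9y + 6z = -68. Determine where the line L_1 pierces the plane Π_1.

L_1 has direction (-1, -4, 5) through (9, 0, -13).
Substitute r = (9, 0, -13) + t(-1, -4, 5) into the plane: -60 + (-8)t = -68, so t = 1.
Intersection: (9, 0, -13) + 1·(-1, -4, 5) = (8, -4, -8).

(8, -4, -8)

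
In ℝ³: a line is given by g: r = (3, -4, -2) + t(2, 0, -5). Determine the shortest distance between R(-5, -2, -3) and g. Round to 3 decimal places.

8.052

Taking (3, -4, -2) on g with direction v = (2, 0, -5): w = R − (3, -4, -2) = (-8, 2, -1), and w × v = (-10, -42, -4).
Distance = |w × v| / |v| = √1880 / √29 ≈ 8.052.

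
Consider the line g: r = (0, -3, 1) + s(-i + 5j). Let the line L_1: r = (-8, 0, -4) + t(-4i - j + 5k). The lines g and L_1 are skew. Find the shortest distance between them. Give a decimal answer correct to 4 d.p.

Common perpendicular direction n = (-1, 5, 0) × (-4, -1, 5) = (25, 5, 21).
With w = (-8, 0, -4) − (0, -3, 1) = (-8, 3, -5), w · n = -290.
Distance = |w · n| / |n| = |-290| / √1091 ≈ 8.7798.

8.7798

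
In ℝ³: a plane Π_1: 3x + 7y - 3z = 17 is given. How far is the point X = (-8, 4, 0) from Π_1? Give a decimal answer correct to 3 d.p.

1.588

n·X − d = (3)·(-8) + (7)·(4) + (-3)·(0) − 17 = -13; |n| = √67.
Distance = |-13| / √67 = 13/√67 ≈ 1.588.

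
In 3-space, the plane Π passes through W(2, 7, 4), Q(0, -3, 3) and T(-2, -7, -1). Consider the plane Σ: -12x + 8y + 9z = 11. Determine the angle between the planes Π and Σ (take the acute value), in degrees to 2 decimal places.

WQ = (-2, -10, -1), WT = (-4, -14, -5); a normal to Π is WQ × WT = (36, -6, -12).
Using W: Π has equation 36x - 6y - 12z = -18.
cos θ = |n₁·n₂| / (|n₁||n₂|) = |-588| / (√1476 · √289).
θ = arccos(0.90030) ≈ 25.80°.

25.80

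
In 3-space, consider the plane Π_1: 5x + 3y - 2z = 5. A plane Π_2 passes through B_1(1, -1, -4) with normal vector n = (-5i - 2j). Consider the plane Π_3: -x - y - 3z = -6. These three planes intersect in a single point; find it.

Π_2: n·r = n·B_1 gives -5x - 2y = -3.
Solving the 3×3 linear system 5x + 3y - 2z = 5, -5x - 2y = -3, -x - y - 3z = -6 (e.g. by elimination or Cramer's rule, determinant = -21) gives (-1, 4, 1).

(-1, 4, 1)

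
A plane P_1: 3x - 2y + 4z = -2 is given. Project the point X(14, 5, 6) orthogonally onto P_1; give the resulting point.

Foot = X − λn with λ = (n·X − d)/|n|² = (56 − (-2))/29 = 2.
Foot = (14, 5, 6) − 2·(3, -2, 4) = (8, 9, -2).

(8, 9, -2)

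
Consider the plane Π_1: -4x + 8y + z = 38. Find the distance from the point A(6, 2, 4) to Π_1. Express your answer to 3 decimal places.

4.667

n·A − d = (-4)·(6) + (8)·(2) + (1)·(4) − 38 = -42; |n| = √81.
Distance = |-42| / √81 = 42/√81 ≈ 4.667.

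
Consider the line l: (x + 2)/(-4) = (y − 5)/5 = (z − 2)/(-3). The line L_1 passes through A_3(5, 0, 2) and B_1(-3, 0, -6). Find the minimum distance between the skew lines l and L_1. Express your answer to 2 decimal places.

l has direction (-4, 5, -3) through (-2, 5, 2).
A direction vector for L_1 is B_1 − A_3 = (-8, 0, -8).
Common perpendicular direction n = (-4, 5, -3) × (-8, 0, -8) = (-40, -8, 40).
With w = (5, 0, 2) − (-2, 5, 2) = (7, -5, 0), w · n = -240.
Distance = |w · n| / |n| = |-240| / √3264 ≈ 4.20.

4.20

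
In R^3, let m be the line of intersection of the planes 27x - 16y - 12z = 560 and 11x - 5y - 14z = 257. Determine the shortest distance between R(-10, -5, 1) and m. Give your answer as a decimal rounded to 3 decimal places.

Direction of m: (27, -16, -12) × (11, -5, -14) = (164, 246, 41).
A point on m: solving the two plane equations with x = 12 gives (12, -11, -5).
Taking (12, -11, -5) on m with direction v = (164, 246, 41): w = R − (12, -11, -5) = (-22, 6, 6), and w × v = (-1230, 1886, -6396).
Distance = |w × v| / |v| = √45978712 / √89093 ≈ 22.717.

22.717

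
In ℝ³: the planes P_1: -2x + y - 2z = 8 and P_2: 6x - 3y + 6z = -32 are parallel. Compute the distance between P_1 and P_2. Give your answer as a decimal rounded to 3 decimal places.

Rescale P_2 by 1/(-3): -2x + y - 2z = 32/3. Then distance = |8 − (32/3)| / √9 ≈ 0.889.

0.889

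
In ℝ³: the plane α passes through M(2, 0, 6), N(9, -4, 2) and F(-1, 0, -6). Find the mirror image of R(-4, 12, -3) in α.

(-12, -4, -1)

MN = (7, -4, -4), MF = (-3, 0, -12); a normal to α is MN × MF = (48, 96, -12).
Using M: α has equation 48x + 96y - 12z = 24.
λ = (n·R − d)/|n|² = (996 − 24)/11664 = 1/12.
Reflection = R − 2λn = (-4, 12, -3) − (1/6)·(48, 96, -12) = (-12, -4, -1).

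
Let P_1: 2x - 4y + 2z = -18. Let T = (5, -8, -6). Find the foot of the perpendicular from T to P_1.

(1, 0, -10)

Foot = T − λn with λ = (n·T − d)/|n|² = (30 − (-18))/24 = 2.
Foot = (5, -8, -6) − 2·(2, -4, 2) = (1, 0, -10).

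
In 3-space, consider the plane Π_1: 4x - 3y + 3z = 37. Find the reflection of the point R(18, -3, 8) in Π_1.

(2, 9, -4)

λ = (n·R − d)/|n|² = (105 − 37)/34 = 2.
Reflection = R − 2λn = (18, -3, 8) − 4·(4, -3, 3) = (2, 9, -4).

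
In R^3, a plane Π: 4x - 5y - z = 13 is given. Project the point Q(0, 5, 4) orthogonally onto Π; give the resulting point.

(4, 0, 3)

Foot = Q − λn with λ = (n·Q − d)/|n|² = (-29 − 13)/42 = -1.
Foot = (0, 5, 4) − (-1)·(4, -5, -1) = (4, 0, 3).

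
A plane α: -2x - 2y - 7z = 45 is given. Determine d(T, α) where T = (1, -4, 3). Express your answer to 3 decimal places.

7.947

n·T − d = (-2)·(1) + (-2)·(-4) + (-7)·(3) − 45 = -60; |n| = √57.
Distance = |-60| / √57 = 60/√57 ≈ 7.947.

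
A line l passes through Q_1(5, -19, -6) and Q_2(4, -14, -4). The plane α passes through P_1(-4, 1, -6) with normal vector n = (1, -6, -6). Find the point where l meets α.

(2, -4, 0)

A direction vector for l is Q_2 − Q_1 = (-1, 5, 2).
α: n·r = n·P_1 gives x - 6y - 6z = 26.
Substitute r = (5, -19, -6) + t(-1, 5, 2) into the plane: 155 + (-43)t = 26, so t = 3.
Intersection: (5, -19, -6) + 3·(-1, 5, 2) = (2, -4, 0).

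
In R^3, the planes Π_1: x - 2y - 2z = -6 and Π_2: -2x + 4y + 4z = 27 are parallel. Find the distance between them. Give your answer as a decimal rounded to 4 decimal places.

Rescale Π_2 by 1/(-2): x - 2y - 2z = -27/2. Then distance = |-6 − (-27/2)| / √9 ≈ 2.5000.

2.5000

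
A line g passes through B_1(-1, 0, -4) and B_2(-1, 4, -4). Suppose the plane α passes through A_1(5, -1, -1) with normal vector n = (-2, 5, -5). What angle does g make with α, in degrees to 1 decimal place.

42.9

A direction vector for g is B_2 − B_1 = (0, 4, 0).
α: n·r = n·A_1 gives -2x + 5y - 5z = -10.
sin θ = |n·v| / (|n||v|) = |20| / (√54 · √16) = 0.68041.
θ ≈ 42.9°.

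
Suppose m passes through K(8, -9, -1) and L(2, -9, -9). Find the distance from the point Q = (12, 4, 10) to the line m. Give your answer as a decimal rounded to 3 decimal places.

A direction vector for m is L − K = (-6, 0, -8).
Taking (8, -9, -1) on m with direction v = (-6, 0, -8): w = Q − (8, -9, -1) = (4, 13, 11), and w × v = (-104, -34, 78).
Distance = |w × v| / |v| = √18056 / √100 ≈ 13.437.

13.437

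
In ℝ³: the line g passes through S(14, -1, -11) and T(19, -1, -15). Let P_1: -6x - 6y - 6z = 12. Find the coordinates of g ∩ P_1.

A direction vector for g is T − S = (5, 0, -4).
Substitute r = (14, -1, -11) + t(5, 0, -4) into the plane: -12 + (-6)t = 12, so t = -4.
Intersection: (14, -1, -11) + (-4)·(5, 0, -4) = (-6, -1, 5).

(-6, -1, 5)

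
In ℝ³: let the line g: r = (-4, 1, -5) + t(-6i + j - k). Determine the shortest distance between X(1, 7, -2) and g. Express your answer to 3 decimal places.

7.129

Taking (-4, 1, -5) on g with direction v = (-6, 1, -1): w = X − (-4, 1, -5) = (5, 6, 3), and w × v = (-9, -13, 41).
Distance = |w × v| / |v| = √1931 / √38 ≈ 7.129.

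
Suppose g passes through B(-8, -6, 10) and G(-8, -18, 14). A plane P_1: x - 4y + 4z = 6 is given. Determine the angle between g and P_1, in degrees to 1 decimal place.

61.7

A direction vector for g is G − B = (0, -12, 4).
sin θ = |n·v| / (|n||v|) = |64| / (√33 · √160) = 0.88077.
θ ≈ 61.7°.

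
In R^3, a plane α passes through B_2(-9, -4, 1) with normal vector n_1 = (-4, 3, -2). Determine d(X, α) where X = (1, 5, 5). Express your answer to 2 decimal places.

3.90

α: n_1·r = n_1·B_2 gives -4x + 3y - 2z = 22.
n·X − d = (-4)·(1) + (3)·(5) + (-2)·(5) − 22 = -21; |n| = √29.
Distance = |-21| / √29 = 21/√29 ≈ 3.90.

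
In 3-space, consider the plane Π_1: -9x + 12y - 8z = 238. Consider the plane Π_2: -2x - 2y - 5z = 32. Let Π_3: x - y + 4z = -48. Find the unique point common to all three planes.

Solving the 3×3 linear system -9x + 12y - 8z = 238, -2x - 2y - 5z = 32, x - y + 4z = -48 (e.g. by elimination or Cramer's rule, determinant = 121) gives (-6, 10, -8).

(-6, 10, -8)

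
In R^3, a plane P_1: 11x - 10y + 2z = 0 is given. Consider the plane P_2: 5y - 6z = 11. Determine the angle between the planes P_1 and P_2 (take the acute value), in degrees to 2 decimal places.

58.05

cos θ = |n₁·n₂| / (|n₁||n₂|) = |-62| / (√225 · √61).
θ = arccos(0.52922) ≈ 58.05°.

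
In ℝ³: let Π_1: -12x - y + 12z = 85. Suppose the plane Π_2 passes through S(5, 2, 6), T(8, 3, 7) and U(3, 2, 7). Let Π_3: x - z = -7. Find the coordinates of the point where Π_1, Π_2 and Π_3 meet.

ST = (3, 1, 1), SU = (-2, 0, 1); a normal to Π_2 is ST × SU = (1, -5, 2).
Using S: Π_2 has equation x - 5y + 2z = 7.
Solving the 3×3 linear system -12x - y + 12z = 85, x - 5y + 2z = 7, x - z = -7 (e.g. by elimination or Cramer's rule, determinant = -3) gives (-4, -1, 3).

(-4, -1, 3)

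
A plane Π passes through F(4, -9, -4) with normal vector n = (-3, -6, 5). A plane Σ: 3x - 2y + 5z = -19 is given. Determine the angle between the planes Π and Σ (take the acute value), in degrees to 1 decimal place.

57.1

Π: n·r = n·F gives -3x - 6y + 5z = 22.
cos θ = |n₁·n₂| / (|n₁||n₂|) = |28| / (√70 · √38).
θ = arccos(0.54290) ≈ 57.1°.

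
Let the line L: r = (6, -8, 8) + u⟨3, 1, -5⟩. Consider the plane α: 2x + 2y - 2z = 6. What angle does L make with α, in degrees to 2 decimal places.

sin θ = |n·v| / (|n||v|) = |18| / (√12 · √35) = 0.87831.
θ ≈ 61.44°.

61.44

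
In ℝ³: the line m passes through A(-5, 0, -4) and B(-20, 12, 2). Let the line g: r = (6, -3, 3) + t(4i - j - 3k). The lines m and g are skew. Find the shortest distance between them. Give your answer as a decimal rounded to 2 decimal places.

10.10

A direction vector for m is B − A = (-15, 12, 6).
Common perpendicular direction n = (-15, 12, 6) × (4, -1, -3) = (-30, -21, -33).
With w = (6, -3, 3) − (-5, 0, -4) = (11, -3, 7), w · n = -498.
Distance = |w · n| / |n| = |-498| / √2430 ≈ 10.10.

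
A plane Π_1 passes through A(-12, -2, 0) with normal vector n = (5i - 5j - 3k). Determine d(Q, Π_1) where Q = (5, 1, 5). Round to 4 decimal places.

Π_1: n·r = n·A gives 5x - 5y - 3z = -50.
n·Q − d = (5)·(5) + (-5)·(1) + (-3)·(5) − (-50) = 55; |n| = √59.
Distance = |55| / √59 = 55/√59 ≈ 7.1604.

7.1604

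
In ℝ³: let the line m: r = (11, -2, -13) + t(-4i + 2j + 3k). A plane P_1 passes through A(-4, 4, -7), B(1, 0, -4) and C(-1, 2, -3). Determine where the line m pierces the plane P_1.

(-5, 6, -1)

AB = (5, -4, 3), AC = (3, -2, 4); a normal to P_1 is AB × AC = (-10, -11, 2).
Using A: P_1 has equation -10x - 11y + 2z = -18.
Substitute r = (11, -2, -13) + t(-4, 2, 3) into the plane: -114 + 24t = -18, so t = 4.
Intersection: (11, -2, -13) + 4·(-4, 2, 3) = (-5, 6, -1).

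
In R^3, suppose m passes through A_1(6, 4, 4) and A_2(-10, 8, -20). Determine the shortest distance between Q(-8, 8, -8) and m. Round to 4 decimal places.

A direction vector for m is A_2 − A_1 = (-16, 4, -24).
Taking (6, 4, 4) on m with direction v = (-16, 4, -24): w = Q − (6, 4, 4) = (-14, 4, -12), and w × v = (-48, -144, 8).
Distance = |w × v| / |v| = √23104 / √848 ≈ 5.2197.

5.2197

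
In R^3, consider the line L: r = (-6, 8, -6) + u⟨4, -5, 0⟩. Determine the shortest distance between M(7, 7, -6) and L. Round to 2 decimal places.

Taking (-6, 8, -6) on L with direction v = (4, -5, 0): w = M − (-6, 8, -6) = (13, -1, 0), and w × v = (0, 0, -61).
Distance = |w × v| / |v| = √3721 / √41 ≈ 9.53.

9.53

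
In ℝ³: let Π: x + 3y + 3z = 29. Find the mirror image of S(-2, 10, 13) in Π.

λ = (n·S − d)/|n|² = (67 − 29)/19 = 2.
Reflection = S − 2λn = (-2, 10, 13) − 4·(1, 3, 3) = (-6, -2, 1).

(-6, -2, 1)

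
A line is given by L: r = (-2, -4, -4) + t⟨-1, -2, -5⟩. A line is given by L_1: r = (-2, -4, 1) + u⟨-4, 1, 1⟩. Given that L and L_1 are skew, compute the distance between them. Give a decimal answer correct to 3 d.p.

Common perpendicular direction n = (-1, -2, -5) × (-4, 1, 1) = (3, 21, -9).
With w = (-2, -4, 1) − (-2, -4, -4) = (0, 0, 5), w · n = -45.
Distance = |w · n| / |n| = |-45| / √531 ≈ 1.953.

1.953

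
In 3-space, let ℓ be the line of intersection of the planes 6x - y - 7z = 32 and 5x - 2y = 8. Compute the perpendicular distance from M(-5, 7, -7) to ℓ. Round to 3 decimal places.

9.808

Direction of ℓ: (6, -1, -7) × (5, -2, 0) = (-14, -35, -7).
A point on ℓ: solving the two plane equations with x = 4 gives (4, 6, -2).
Taking (4, 6, -2) on ℓ with direction v = (-14, -35, -7): w = M − (4, 6, -2) = (-9, 1, -5), and w × v = (-182, 7, 329).
Distance = |w × v| / |v| = √141414 / √1470 ≈ 9.808.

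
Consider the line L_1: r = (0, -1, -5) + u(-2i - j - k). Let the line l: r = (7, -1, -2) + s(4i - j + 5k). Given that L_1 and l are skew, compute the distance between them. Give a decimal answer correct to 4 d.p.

Common perpendicular direction n = (-2, -1, -1) × (4, -1, 5) = (-6, 6, 6).
With w = (7, -1, -2) − (0, -1, -5) = (7, 0, 3), w · n = -24.
Distance = |w · n| / |n| = |-24| / √108 ≈ 2.3094.

2.3094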